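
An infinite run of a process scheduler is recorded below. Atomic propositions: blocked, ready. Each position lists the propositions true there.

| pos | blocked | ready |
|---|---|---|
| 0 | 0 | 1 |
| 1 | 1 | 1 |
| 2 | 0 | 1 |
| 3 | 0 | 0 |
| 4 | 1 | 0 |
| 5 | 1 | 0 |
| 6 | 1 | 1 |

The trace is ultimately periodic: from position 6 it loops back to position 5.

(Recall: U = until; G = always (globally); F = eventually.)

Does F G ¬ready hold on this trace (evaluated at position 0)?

Does not hold

G ¬ready is false at every position 0..6, so it never becomes true and F G ¬ready fails.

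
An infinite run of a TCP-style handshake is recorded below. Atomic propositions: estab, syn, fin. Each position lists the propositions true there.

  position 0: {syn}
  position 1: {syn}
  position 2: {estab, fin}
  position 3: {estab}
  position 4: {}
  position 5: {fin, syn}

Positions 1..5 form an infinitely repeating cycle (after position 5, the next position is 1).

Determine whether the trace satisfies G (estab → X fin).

estab → X fin must hold at every position from 0 onward. It fails at position 2, so G (estab → X fin) is false.
Positions where estab holds: 2, 3.
Check X fin at each: 2→fails, 3→fails.

Violated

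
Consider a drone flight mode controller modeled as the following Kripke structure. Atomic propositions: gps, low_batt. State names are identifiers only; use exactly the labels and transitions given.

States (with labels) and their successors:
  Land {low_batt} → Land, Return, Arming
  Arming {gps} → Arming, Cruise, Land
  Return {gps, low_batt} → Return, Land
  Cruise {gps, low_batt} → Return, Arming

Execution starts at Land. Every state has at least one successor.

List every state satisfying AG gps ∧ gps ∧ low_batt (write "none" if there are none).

States satisfying gps: {Arming, Return, Cruise}.
States satisfying AG gps: ∅.
States satisfying gps ∧ low_batt: {Return, Cruise}.
States satisfying AG gps ∧ gps ∧ low_batt: ∅.

none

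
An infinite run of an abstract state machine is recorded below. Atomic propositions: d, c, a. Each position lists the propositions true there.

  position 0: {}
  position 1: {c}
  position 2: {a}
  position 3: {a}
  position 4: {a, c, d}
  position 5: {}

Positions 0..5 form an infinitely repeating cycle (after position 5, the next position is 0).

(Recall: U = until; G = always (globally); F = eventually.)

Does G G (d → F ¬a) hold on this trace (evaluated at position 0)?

G (d → F ¬a) holds at every position 0..5, and those are all positions ever visited, so G G (d → F ¬a) holds.

Holds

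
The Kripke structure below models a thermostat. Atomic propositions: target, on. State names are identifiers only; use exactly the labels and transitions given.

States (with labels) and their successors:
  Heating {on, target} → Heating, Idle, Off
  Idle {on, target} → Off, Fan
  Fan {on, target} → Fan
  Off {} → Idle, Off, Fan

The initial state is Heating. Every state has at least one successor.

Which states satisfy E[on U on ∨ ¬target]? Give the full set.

States satisfying on: {Heating, Idle, Fan}.
States satisfying on ∨ ¬target: {Heating, Idle, Fan, Off}.
States satisfying E[on U on ∨ ¬target]: {Heating, Idle, Fan, Off}.

{Heating, Idle, Fan, Off}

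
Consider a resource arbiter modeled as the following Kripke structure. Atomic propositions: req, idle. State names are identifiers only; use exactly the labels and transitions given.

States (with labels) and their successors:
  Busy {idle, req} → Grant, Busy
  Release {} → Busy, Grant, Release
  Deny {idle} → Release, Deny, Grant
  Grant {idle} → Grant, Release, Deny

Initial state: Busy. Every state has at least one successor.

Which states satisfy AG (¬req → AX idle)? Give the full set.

none

States satisfying ¬req → AX idle: {Busy}.
States satisfying AG (¬req → AX idle): ∅.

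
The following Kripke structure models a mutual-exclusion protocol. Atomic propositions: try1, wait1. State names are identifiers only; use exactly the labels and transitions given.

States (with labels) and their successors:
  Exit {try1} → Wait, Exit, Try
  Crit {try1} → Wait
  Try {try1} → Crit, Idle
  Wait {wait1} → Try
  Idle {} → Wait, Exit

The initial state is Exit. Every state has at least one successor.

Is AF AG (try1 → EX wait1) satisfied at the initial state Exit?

No

States satisfying AG (try1 → EX wait1): ∅.
States satisfying AF AG (try1 → EX wait1): ∅.
There is a path from Exit along which AG (try1 → EX wait1) never holds.
Exit ∉ Sat(AF AG (try1 → EX wait1)).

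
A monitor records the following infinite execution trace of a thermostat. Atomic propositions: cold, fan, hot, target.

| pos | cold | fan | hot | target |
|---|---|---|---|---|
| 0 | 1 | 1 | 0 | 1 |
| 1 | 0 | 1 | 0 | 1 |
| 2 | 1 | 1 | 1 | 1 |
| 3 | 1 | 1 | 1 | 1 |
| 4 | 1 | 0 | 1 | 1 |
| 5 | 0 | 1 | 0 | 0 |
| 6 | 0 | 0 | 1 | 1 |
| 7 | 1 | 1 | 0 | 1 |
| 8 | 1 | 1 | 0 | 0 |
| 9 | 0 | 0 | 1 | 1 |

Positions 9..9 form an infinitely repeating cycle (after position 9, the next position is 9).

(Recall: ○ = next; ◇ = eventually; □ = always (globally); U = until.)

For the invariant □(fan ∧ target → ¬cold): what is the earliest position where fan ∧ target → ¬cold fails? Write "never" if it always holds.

0

At position 0 the labels are {cold, fan, target}, so fan ∧ target → ¬cold is false there. This is the first violation.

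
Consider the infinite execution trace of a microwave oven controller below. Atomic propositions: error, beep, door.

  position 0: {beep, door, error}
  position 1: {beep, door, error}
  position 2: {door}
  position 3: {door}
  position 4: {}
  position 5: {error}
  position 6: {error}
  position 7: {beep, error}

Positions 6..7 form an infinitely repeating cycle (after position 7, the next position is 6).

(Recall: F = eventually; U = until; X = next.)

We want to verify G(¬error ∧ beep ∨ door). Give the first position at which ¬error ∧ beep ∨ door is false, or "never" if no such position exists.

4

Check ¬error ∧ beep ∨ door at each position in order: 0 ✓, 1 ✓, 2 ✓, 3 ✓.
At position 4 the labels are {}, so ¬error ∧ beep ∨ door is false there. This is the first violation.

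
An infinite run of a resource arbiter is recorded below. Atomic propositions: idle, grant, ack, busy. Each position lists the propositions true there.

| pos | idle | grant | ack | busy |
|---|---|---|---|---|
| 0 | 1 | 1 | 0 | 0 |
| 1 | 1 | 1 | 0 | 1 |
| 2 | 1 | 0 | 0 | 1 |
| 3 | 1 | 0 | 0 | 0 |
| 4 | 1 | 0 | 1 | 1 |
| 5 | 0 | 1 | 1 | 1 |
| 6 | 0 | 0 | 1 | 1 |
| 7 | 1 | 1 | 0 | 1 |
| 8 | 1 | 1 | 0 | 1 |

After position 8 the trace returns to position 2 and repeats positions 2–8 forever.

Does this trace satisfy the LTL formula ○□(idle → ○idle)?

No

The position after 0 is 1; □(idle → ○idle) is false there.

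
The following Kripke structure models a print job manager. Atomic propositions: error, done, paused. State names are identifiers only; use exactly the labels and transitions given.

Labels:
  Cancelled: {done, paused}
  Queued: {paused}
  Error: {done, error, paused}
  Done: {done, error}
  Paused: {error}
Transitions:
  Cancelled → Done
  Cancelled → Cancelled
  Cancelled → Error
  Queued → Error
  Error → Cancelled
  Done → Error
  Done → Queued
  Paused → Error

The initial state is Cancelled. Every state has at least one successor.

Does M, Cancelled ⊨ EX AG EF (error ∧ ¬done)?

States satisfying AG EF (error ∧ ¬done): ∅.
States satisfying EX AG EF (error ∧ ¬done): ∅.
No suitable path/successor from Cancelled witnesses the formula.
Cancelled ∉ Sat(EX AG EF (error ∧ ¬done)).

No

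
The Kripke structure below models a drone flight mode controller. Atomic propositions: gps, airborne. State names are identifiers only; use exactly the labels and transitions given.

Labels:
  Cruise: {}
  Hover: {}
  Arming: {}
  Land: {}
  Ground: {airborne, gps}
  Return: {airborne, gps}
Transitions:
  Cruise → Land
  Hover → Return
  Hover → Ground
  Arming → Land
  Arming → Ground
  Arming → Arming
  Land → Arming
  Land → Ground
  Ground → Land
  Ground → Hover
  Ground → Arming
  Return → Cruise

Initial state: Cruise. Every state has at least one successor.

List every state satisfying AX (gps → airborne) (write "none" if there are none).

States satisfying gps → airborne: {Cruise, Hover, Arming, Land, Ground, Return}.
States satisfying AX (gps → airborne): {Cruise, Hover, Arming, Land, Ground, Return}.

{Cruise, Hover, Arming, Land, Ground, Return}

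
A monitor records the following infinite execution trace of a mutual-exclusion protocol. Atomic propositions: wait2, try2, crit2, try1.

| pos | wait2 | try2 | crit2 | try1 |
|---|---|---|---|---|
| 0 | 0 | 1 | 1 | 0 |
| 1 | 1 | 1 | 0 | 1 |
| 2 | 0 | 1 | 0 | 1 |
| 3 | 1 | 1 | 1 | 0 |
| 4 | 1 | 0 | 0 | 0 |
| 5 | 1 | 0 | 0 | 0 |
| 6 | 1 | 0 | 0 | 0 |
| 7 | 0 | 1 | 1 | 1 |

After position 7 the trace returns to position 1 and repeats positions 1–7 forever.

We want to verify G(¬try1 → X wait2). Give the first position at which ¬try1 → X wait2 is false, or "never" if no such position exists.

Check ¬try1 → X wait2 at each position in order: 0 ✓, 1 ✓, 2 ✓, 3 ✓, 4 ✓, 5 ✓.
At position 6 the labels are {wait2} and the next position 7 has {crit2, try1, try2}, so ¬try1 → X wait2 is false there. This is the first violation.

6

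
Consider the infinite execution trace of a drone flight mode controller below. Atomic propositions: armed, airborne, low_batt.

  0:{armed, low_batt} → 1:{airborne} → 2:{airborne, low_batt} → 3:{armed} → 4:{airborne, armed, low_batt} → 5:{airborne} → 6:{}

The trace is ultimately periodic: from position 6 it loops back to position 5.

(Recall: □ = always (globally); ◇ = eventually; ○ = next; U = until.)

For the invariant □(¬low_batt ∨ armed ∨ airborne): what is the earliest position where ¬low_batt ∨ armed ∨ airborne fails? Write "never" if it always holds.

¬low_batt ∨ armed ∨ airborne holds at every position 0..6, and those are all the positions the trace ever visits, so the invariant □(¬low_batt ∨ armed ∨ airborne) is never violated.

never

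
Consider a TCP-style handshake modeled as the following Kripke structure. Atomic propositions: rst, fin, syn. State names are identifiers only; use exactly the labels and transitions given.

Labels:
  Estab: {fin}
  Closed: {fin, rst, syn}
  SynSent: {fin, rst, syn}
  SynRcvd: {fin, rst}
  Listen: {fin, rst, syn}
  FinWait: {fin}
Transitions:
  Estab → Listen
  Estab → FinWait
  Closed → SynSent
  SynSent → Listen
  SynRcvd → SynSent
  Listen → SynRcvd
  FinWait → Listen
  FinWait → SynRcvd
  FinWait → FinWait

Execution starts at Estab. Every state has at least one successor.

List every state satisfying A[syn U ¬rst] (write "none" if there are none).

States satisfying syn: {Closed, SynSent, Listen}.
States satisfying ¬rst: {Estab, FinWait}.
States satisfying A[syn U ¬rst]: {Estab, FinWait}.

{Estab, FinWait}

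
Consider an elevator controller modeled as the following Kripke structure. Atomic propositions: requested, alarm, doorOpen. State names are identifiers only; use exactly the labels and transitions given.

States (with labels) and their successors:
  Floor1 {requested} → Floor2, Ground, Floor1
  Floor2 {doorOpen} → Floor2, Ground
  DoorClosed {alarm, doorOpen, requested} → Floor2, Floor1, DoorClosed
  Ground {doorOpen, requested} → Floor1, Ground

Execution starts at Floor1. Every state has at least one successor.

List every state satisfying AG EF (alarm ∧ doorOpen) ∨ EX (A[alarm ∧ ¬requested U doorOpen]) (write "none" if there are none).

States satisfying EF (alarm ∧ doorOpen): {DoorClosed}.
States satisfying AG EF (alarm ∧ doorOpen): ∅.
States satisfying A[alarm ∧ ¬requested U doorOpen]: {Floor2, DoorClosed, Ground}.
States satisfying EX (A[alarm ∧ ¬requested U doorOpen]): {Floor1, Floor2, DoorClosed, Ground}.
States satisfying AG EF (alarm ∧ doorOpen) ∨ EX (A[alarm ∧ ¬requested U doorOpen]): {Floor1, Floor2, DoorClosed, Ground}.

{Floor1, Floor2, DoorClosed, Ground}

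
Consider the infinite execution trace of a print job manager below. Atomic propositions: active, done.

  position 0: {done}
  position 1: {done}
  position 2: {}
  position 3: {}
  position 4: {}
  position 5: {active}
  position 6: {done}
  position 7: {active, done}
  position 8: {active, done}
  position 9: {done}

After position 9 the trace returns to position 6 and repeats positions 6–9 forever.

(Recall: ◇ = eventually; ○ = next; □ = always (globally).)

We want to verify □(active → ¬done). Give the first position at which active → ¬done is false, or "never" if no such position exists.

7

Check active → ¬done at each position in order: 0 ✓, 1 ✓, 2 ✓, 3 ✓, 4 ✓, 5 ✓, 6 ✓.
At position 7 the labels are {active, done}, so active → ¬done is false there. This is the first violation.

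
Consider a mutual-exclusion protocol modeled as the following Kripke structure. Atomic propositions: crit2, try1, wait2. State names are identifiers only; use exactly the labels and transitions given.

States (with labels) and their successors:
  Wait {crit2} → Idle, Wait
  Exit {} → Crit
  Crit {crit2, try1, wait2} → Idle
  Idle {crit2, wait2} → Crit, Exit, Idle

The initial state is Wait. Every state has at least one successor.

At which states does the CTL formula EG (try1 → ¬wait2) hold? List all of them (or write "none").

{Wait, Idle}

States satisfying try1 → ¬wait2: {Wait, Exit, Idle}.
States satisfying EG (try1 → ¬wait2): {Wait, Idle}.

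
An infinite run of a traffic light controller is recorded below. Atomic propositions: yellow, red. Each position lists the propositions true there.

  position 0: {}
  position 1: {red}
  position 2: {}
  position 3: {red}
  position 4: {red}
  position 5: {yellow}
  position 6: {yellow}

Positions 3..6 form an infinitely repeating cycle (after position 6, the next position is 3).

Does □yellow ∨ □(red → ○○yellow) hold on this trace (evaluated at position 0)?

Violated

yellow must hold at every position from 0 onward. It fails at position 0, so □yellow is false.
red → ○○yellow must hold at every position from 0 onward. It fails at position 1, so □(red → ○○yellow) is false.
Positions where red holds: 1, 3, 4.
Check ○○yellow at each: 1→fails, 3→ok, 4→ok.
At position 0: □yellow is false; □(red → ○○yellow) is false; so □yellow ∨ □(red → ○○yellow) is false.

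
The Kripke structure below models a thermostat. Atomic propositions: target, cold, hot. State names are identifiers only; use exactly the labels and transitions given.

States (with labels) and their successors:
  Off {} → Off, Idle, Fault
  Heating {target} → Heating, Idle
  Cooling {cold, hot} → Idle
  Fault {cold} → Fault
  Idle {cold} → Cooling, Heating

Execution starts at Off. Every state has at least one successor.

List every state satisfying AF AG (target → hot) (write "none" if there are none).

States satisfying AG (target → hot): {Fault}.
States satisfying AF AG (target → hot): {Fault}.

{Fault}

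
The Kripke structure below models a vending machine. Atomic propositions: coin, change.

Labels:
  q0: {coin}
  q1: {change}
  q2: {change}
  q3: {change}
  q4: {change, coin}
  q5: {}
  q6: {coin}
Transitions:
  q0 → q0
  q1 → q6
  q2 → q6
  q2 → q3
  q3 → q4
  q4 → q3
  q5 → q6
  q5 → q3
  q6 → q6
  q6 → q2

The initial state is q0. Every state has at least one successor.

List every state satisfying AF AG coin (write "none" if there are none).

{q0}

States satisfying AG coin: {q0}.
States satisfying AF AG coin: {q0}.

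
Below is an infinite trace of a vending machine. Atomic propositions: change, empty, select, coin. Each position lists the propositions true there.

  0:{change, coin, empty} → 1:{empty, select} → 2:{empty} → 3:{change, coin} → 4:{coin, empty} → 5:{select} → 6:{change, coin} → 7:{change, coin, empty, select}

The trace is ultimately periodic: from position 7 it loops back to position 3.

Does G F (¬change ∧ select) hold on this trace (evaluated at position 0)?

F (¬change ∧ select) holds at every position 0..7, and those are all positions ever visited, so G F (¬change ∧ select) holds.

Yes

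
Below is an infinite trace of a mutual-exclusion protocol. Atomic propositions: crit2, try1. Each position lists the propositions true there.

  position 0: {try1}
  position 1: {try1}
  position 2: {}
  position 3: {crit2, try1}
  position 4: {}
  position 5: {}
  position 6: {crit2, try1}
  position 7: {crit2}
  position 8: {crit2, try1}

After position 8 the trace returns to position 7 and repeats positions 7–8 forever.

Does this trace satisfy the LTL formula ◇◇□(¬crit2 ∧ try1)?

Does not hold

◇□(¬crit2 ∧ try1) is false at every position 0..8, so it never becomes true and ◇◇□(¬crit2 ∧ try1) fails.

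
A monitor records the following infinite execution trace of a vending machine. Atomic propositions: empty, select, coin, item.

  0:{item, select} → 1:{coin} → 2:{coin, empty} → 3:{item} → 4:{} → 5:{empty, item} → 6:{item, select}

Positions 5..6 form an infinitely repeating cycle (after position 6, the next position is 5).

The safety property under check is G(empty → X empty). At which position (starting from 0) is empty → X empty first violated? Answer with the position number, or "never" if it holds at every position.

2

Check empty → X empty at each position in order: 0 ✓, 1 ✓.
At position 2 the labels are {coin, empty} and the next position 3 has {item}, so empty → X empty is false there. This is the first violation.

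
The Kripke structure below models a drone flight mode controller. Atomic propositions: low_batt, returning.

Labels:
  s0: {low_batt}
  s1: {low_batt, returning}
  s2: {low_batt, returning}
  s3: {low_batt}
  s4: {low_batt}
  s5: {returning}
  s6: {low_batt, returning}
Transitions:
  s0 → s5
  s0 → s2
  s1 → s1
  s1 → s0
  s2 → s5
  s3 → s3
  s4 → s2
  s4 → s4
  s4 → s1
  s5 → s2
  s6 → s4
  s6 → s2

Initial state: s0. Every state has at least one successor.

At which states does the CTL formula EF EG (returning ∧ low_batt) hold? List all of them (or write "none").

States satisfying EG (returning ∧ low_batt): {s1}.
States satisfying EF EG (returning ∧ low_batt): {s1, s4, s6}.

{s1, s4, s6}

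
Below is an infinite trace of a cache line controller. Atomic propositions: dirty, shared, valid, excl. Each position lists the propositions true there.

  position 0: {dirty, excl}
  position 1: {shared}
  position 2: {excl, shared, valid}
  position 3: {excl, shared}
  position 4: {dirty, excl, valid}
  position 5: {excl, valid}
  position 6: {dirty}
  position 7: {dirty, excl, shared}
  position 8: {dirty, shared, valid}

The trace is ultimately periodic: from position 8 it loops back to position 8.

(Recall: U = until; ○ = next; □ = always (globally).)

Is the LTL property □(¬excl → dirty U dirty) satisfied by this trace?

Violated

¬excl → dirty U dirty must hold at every position from 0 onward. It fails at position 1, so □(¬excl → dirty U dirty) is false.
Positions where ¬excl holds: 1, 6, 8.
Check dirty U dirty at each: 1→fails, 6→ok, 8→ok.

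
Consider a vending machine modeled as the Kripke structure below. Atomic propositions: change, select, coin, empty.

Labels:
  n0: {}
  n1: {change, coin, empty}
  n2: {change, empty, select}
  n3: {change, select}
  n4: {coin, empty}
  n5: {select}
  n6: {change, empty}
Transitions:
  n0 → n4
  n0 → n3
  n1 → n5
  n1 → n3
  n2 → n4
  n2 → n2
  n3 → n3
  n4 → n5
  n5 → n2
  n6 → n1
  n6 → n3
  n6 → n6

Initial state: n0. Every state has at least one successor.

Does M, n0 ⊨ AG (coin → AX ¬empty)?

Holds

States satisfying coin → AX ¬empty: {n0, n1, n2, n3, n4, n5, n6}.
States satisfying AG (coin → AX ¬empty): {n0, n1, n2, n3, n4, n5, n6}.
Every state reachable from n0 satisfies coin → AX ¬empty.
n0 ∈ Sat(AG (coin → AX ¬empty)).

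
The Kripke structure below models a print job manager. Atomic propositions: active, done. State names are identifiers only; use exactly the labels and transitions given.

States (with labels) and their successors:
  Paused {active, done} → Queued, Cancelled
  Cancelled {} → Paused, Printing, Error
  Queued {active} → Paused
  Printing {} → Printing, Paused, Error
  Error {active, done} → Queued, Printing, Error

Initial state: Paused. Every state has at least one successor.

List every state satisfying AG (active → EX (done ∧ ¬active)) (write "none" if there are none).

States satisfying active → EX (done ∧ ¬active): {Cancelled, Printing}.
States satisfying AG (active → EX (done ∧ ¬active)): ∅.

none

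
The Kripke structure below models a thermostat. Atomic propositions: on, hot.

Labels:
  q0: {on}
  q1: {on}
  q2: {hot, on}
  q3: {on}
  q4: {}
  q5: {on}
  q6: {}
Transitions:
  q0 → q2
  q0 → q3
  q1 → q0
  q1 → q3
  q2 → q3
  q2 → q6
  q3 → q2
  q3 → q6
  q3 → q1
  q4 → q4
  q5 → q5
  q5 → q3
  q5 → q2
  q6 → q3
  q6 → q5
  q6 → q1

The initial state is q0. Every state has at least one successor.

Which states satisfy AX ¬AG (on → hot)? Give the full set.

{q0, q1, q2, q3, q5, q6}

States satisfying ¬AG (on → hot): {q0, q1, q2, q3, q5, q6}.
States satisfying AX ¬AG (on → hot): {q0, q1, q2, q3, q5, q6}.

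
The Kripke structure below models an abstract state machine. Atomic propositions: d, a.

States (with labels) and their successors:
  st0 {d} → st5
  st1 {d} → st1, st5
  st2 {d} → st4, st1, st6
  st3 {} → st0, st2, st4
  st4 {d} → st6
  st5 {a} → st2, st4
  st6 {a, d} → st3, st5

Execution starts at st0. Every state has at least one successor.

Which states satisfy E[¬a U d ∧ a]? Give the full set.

{st2, st3, st4, st6}

States satisfying ¬a: {st0, st1, st2, st3, st4}.
States satisfying d ∧ a: {st6}.
States satisfying E[¬a U d ∧ a]: {st2, st3, st4, st6}.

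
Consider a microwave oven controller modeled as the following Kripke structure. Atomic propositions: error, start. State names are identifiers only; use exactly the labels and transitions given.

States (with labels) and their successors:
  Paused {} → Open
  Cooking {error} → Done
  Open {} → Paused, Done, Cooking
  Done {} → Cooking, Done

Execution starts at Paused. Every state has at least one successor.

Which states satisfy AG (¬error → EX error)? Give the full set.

{Cooking, Done}

States satisfying ¬error → EX error: {Cooking, Open, Done}.
States satisfying AG (¬error → EX error): {Cooking, Done}.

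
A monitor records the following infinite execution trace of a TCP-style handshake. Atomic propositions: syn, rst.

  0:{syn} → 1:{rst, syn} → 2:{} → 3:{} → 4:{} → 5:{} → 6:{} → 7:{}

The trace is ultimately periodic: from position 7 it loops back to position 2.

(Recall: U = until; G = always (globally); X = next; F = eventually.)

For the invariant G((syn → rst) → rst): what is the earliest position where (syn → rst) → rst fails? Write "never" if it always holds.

Check (syn → rst) → rst at each position in order: 0 ✓, 1 ✓.
At position 2 the labels are {}, so (syn → rst) → rst is false there. This is the first violation.

2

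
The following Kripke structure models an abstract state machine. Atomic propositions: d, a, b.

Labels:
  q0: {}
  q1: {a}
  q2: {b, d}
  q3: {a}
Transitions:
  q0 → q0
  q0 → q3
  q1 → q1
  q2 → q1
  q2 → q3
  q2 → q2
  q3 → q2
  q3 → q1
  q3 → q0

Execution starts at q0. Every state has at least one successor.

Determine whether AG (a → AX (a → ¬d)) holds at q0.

Satisfied

States satisfying a → AX (a → ¬d): {q0, q1, q2, q3}.
States satisfying AG (a → AX (a → ¬d)): {q0, q1, q2, q3}.
Every state reachable from q0 satisfies a → AX (a → ¬d).
q0 ∈ Sat(AG (a → AX (a → ¬d))).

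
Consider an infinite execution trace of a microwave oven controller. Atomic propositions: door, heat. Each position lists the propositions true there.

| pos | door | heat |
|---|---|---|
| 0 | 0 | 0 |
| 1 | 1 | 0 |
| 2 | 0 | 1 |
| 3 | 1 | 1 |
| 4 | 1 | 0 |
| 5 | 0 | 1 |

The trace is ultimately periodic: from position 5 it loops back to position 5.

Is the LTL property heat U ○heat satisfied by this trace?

Violated

Walking from position 0: at position 0, ○heat has not yet held and heat fails, so heat U ○heat is false.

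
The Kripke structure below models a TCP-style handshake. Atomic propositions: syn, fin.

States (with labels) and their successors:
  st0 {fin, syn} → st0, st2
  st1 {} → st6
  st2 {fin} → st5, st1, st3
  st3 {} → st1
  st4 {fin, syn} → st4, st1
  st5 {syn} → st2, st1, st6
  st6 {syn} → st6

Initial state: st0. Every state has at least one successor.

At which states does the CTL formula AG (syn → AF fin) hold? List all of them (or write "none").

none

States satisfying syn → AF fin: {st0, st1, st2, st3, st4}.
States satisfying AG (syn → AF fin): ∅.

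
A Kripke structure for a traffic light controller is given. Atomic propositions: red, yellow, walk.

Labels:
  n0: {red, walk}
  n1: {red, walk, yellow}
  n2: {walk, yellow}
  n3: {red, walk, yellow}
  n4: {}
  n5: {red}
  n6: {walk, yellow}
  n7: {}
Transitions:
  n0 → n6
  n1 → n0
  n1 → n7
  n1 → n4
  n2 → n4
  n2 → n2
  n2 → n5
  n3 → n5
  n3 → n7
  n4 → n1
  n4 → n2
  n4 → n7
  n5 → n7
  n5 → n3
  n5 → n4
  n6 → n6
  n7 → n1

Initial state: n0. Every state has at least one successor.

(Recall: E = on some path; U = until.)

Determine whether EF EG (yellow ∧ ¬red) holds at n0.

Yes

States satisfying EG (yellow ∧ ¬red): {n2, n6}.
States satisfying EF EG (yellow ∧ ¬red): {n0, n1, n2, n3, n4, n5, n6, n7}.
Some path from n0 reaches a state where EG (yellow ∧ ¬red) holds.
n0 ∈ Sat(EF EG (yellow ∧ ¬red)).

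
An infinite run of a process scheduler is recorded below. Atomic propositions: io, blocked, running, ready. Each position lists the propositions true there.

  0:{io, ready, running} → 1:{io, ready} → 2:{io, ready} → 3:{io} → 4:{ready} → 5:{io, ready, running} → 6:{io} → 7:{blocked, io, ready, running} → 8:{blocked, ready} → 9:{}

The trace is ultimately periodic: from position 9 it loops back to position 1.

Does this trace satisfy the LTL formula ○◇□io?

Violated

The position after 0 is 1; ◇□io is false there.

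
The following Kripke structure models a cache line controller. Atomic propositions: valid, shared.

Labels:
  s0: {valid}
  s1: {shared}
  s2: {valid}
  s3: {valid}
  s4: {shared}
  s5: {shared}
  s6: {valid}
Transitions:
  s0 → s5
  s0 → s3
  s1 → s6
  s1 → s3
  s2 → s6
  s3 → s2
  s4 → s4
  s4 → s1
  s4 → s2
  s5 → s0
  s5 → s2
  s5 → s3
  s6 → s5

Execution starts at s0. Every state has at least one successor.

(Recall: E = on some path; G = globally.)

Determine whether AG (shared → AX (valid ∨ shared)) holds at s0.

States satisfying shared → AX (valid ∨ shared): {s0, s1, s2, s3, s4, s5, s6}.
States satisfying AG (shared → AX (valid ∨ shared)): {s0, s1, s2, s3, s4, s5, s6}.
Every state reachable from s0 satisfies shared → AX (valid ∨ shared).
s0 ∈ Sat(AG (shared → AX (valid ∨ shared))).

Satisfied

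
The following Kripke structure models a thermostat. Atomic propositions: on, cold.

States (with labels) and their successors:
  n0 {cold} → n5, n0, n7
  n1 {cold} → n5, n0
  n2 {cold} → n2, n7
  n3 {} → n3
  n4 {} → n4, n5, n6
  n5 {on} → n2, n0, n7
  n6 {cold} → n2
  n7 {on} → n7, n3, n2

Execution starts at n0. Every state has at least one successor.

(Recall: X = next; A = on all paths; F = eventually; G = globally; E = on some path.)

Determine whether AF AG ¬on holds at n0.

States satisfying AG ¬on: {n3}.
States satisfying AF AG ¬on: {n3}.
There is a path from n0 along which AG ¬on never holds.
n0 ∉ Sat(AF AG ¬on).

Violated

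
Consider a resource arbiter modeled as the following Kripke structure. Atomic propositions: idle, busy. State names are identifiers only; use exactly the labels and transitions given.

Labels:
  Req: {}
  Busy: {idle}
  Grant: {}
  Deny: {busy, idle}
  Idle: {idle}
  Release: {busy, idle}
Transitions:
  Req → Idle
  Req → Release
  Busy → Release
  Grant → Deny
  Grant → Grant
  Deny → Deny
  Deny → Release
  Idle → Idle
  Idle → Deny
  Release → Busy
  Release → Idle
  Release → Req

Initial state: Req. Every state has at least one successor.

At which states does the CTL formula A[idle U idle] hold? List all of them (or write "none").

{Busy, Deny, Idle, Release}

States satisfying idle: {Busy, Deny, Idle, Release}.
States satisfying A[idle U idle]: {Busy, Deny, Idle, Release}.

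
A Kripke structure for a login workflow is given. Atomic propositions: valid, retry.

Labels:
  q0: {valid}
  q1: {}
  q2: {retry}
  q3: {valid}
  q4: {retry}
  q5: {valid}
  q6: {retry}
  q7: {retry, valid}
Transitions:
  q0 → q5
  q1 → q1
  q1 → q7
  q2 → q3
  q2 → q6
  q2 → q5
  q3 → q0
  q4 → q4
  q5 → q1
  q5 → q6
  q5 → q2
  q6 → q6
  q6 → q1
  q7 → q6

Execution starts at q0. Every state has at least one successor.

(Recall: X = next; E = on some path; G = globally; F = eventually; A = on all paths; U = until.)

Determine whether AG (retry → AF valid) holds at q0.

No

States satisfying retry → AF valid: {q0, q1, q3, q5, q7}.
States satisfying AG (retry → AF valid): ∅.
q2 is reachable from q0 and violates retry → AF valid, so AG fails at q0.
q0 ∉ Sat(AG (retry → AF valid)).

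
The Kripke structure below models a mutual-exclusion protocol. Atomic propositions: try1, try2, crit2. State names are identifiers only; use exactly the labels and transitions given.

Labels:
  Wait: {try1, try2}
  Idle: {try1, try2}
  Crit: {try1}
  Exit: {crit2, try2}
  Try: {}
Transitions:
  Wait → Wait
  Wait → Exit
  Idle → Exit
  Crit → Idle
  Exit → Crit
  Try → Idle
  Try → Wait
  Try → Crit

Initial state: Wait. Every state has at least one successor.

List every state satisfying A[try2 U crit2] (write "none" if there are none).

States satisfying try2: {Wait, Idle, Exit}.
States satisfying crit2: {Exit}.
States satisfying A[try2 U crit2]: {Idle, Exit}.

{Idle, Exit}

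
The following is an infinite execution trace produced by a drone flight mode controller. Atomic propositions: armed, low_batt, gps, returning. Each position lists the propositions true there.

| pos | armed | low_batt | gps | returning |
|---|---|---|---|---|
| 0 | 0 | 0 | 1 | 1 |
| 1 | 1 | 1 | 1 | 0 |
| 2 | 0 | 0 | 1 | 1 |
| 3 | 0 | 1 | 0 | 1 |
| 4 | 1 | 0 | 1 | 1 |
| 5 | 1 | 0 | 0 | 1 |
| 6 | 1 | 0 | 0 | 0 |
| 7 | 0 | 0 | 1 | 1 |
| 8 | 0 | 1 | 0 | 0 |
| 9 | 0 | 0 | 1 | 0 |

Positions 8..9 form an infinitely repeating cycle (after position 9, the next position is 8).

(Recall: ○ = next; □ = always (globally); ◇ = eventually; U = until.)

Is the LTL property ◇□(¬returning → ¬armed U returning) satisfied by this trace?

No

□(¬returning → ¬armed U returning) is false at every position 0..9, so it never becomes true and ◇□(¬returning → ¬armed U returning) fails.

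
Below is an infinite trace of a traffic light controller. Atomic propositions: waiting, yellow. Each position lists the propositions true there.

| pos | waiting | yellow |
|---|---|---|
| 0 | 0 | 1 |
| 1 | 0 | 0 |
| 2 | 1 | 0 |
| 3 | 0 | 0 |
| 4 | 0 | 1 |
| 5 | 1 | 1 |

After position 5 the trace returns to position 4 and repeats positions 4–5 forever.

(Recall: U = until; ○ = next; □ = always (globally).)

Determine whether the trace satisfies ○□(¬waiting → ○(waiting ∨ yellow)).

The position after 0 is 1; □(¬waiting → ○(waiting ∨ yellow)) is true there.

Yes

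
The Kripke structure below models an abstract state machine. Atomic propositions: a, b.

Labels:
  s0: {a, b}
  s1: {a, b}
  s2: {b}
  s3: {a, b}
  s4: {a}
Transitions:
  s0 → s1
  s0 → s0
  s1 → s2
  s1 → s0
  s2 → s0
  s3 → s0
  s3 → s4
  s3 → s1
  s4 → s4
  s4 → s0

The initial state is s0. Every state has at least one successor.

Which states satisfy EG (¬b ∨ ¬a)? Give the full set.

States satisfying ¬b ∨ ¬a: {s2, s4}.
States satisfying EG (¬b ∨ ¬a): {s4}.

{s4}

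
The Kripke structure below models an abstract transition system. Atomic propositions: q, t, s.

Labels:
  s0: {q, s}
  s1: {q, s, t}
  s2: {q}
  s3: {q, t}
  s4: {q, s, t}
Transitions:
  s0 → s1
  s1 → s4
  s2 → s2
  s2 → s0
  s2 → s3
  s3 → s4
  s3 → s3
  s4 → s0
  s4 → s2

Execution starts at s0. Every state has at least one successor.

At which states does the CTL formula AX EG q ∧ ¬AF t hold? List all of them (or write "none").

States satisfying EG q: {s0, s1, s2, s3, s4}.
States satisfying AX EG q: {s0, s1, s2, s3, s4}.
States satisfying t: {s1, s3, s4}.
States satisfying AF t: {s0, s1, s3, s4}.
States satisfying ¬AF t: {s2}.
States satisfying AX EG q ∧ ¬AF t: {s2}.

{s2}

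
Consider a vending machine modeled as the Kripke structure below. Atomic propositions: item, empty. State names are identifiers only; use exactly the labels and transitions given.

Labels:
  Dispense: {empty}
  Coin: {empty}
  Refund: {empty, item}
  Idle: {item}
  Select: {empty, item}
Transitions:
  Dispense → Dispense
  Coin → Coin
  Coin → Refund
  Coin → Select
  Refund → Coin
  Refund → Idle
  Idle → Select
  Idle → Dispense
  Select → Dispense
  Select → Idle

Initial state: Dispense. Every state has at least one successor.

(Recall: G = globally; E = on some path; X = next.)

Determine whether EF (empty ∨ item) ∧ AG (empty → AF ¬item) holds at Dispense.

Satisfied

States satisfying empty ∨ item: {Dispense, Coin, Refund, Idle, Select}.
States satisfying EF (empty ∨ item): {Dispense, Coin, Refund, Idle, Select}.
States satisfying empty → AF ¬item: {Dispense, Coin, Idle}.
States satisfying AG (empty → AF ¬item): {Dispense}.
States satisfying EF (empty ∨ item) ∧ AG (empty → AF ¬item): {Dispense}.
Dispense ∈ Sat(EF (empty ∨ item) ∧ AG (empty → AF ¬item)).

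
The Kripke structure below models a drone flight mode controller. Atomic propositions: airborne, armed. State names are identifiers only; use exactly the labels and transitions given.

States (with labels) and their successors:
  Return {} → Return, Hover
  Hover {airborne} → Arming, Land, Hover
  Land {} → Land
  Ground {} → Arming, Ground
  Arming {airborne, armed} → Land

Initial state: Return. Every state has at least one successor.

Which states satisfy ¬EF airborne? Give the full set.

States satisfying airborne: {Hover, Arming}.
States satisfying EF airborne: {Return, Hover, Ground, Arming}.
States satisfying ¬EF airborne: {Land}.

{Land}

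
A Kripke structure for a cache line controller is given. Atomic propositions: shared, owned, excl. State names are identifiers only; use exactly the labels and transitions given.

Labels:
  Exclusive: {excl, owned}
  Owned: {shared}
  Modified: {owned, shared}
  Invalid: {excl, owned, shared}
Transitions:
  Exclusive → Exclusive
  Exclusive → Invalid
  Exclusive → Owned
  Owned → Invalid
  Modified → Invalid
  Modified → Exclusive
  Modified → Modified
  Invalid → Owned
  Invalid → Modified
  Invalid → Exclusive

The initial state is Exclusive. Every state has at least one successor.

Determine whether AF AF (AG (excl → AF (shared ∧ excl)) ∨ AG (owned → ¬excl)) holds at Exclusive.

States satisfying AF AF (AG (excl → AF (shared ∧ excl)) ∨ AG (owned → ¬excl)): ∅.
There is a path from Exclusive along which AF (AG (excl → AF (shared ∧ excl)) ∨ AG (owned → ¬excl)) never holds.
Exclusive ∉ Sat(AF AF (AG (excl → AF (shared ∧ excl)) ∨ AG (owned → ¬excl))).

Violated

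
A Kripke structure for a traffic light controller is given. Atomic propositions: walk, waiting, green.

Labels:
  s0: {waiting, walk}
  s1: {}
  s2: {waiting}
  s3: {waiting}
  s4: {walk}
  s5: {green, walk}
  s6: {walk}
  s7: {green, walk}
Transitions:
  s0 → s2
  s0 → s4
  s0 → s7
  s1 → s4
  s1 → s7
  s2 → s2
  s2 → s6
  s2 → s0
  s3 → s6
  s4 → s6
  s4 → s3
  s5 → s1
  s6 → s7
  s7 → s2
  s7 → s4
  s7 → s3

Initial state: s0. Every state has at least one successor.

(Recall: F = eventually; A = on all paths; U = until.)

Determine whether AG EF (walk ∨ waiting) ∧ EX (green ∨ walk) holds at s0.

States satisfying EF (walk ∨ waiting): {s0, s1, s2, s3, s4, s5, s6, s7}.
States satisfying AG EF (walk ∨ waiting): {s0, s1, s2, s3, s4, s5, s6, s7}.
States satisfying green ∨ walk: {s0, s4, s5, s6, s7}.
States satisfying EX (green ∨ walk): {s0, s1, s2, s3, s4, s6, s7}.
States satisfying AG EF (walk ∨ waiting) ∧ EX (green ∨ walk): {s0, s1, s2, s3, s4, s6, s7}.
s0 ∈ Sat(AG EF (walk ∨ waiting) ∧ EX (green ∨ walk)).

Yes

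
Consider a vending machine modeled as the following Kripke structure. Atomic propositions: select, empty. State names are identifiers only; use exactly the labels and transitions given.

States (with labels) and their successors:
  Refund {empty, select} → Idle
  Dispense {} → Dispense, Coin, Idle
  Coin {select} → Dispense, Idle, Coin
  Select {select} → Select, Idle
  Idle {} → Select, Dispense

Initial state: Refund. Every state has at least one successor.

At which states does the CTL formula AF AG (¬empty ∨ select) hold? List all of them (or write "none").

{Refund, Dispense, Coin, Select, Idle}

States satisfying AG (¬empty ∨ select): {Refund, Dispense, Coin, Select, Idle}.
States satisfying AF AG (¬empty ∨ select): {Refund, Dispense, Coin, Select, Idle}.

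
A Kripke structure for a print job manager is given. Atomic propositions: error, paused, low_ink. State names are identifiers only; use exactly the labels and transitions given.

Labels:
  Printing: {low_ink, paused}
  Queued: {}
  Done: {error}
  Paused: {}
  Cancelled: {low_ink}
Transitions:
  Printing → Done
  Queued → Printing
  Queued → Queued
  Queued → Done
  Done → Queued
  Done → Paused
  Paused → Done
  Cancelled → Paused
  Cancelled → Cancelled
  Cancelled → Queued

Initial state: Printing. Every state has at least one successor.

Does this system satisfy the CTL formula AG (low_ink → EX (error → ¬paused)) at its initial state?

States satisfying low_ink → EX (error → ¬paused): {Printing, Queued, Done, Paused, Cancelled}.
States satisfying AG (low_ink → EX (error → ¬paused)): {Printing, Queued, Done, Paused, Cancelled}.
Every state reachable from Printing satisfies low_ink → EX (error → ¬paused).
Printing ∈ Sat(AG (low_ink → EX (error → ¬paused))).

Yes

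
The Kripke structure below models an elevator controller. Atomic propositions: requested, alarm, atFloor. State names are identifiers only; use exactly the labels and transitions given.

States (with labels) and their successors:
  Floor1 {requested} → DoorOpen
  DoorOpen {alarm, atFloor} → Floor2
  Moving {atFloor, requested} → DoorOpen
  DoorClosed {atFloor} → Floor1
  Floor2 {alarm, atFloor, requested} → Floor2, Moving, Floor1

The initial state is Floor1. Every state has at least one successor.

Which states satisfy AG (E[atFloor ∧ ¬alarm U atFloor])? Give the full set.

States satisfying E[atFloor ∧ ¬alarm U atFloor]: {DoorOpen, Moving, DoorClosed, Floor2}.
States satisfying AG (E[atFloor ∧ ¬alarm U atFloor]): ∅.

none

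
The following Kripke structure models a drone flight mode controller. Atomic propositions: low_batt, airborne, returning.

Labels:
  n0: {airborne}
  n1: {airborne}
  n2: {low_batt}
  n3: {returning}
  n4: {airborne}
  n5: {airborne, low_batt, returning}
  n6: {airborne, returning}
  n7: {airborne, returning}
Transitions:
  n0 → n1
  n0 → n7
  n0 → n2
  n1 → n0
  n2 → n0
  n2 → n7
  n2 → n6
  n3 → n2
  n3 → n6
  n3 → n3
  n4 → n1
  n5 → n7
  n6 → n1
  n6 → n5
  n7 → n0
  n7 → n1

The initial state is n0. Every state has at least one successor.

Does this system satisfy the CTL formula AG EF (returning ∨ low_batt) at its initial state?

States satisfying EF (returning ∨ low_batt): {n0, n1, n2, n3, n4, n5, n6, n7}.
States satisfying AG EF (returning ∨ low_batt): {n0, n1, n2, n3, n4, n5, n6, n7}.
Every state reachable from n0 satisfies EF (returning ∨ low_batt).
n0 ∈ Sat(AG EF (returning ∨ low_batt)).

Holds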